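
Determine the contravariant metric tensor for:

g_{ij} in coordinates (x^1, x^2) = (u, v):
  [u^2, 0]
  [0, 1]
The metric is diagonal, so g^{ij} is diagonal with entries 1/g_{ii}: diag(1/(u^2), 1).
g^{ij}:
  [1/u^2, 0]
  [0, 1]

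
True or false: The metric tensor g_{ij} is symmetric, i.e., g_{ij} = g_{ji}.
By definition the metric is a symmetric bilinear form, g_{ij} = g_{ji}.
True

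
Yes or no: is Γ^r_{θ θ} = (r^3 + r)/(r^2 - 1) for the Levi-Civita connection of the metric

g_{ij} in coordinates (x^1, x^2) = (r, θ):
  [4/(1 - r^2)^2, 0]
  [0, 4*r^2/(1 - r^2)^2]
Γ^r_{θ θ} = (1/2) g^{rr} (∂_θ g_{rθ} + ∂_θ g_{rθ} - ∂_r g_{θθ}) = (1/2)((1 - r^2)^2/4)((0) + (0) - (-8*(r^3 + r)/(r^2 - 1)^3)) = (r^3 + r)/(r^2 - 1)
This equals the proposed value (r^3 + r)/(r^2 - 1).
Yes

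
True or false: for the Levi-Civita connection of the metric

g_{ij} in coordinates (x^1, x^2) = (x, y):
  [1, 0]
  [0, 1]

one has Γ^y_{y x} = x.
Γ^y_{y x} = (1/2) g^{yy} (∂_y g_{yx} + ∂_x g_{yy} - ∂_y g_{yx}) = (1/2)(1)((0) + (0) - (0)) = 0
This differs from the proposed value x.
False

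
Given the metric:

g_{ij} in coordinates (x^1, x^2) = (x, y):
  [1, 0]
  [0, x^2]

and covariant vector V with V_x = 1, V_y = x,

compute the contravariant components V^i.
Inverse metric (diagonal): g^{xx} = 1, g^{yy} = 1/x^2
V^i = g^{ij} V_j:
V^x = (1)(1) + (0)(x) = 1
V^y = (0)(1) + (1/x^2)(x) = 1/x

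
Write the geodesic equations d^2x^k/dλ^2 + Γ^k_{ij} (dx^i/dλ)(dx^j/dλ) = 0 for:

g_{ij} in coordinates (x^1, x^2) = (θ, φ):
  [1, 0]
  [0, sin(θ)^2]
Geodesic equation: d^2x^k/dλ^2 + Γ^k_{ij} (dx^i/dλ)(dx^j/dλ) = 0.
Non-zero Christoffel symbols:
Γ^θ_{φ φ} = -sin(2*θ)/2
Γ^φ_{θ φ} = 1/tan(θ)
Substituting (the symmetric pair Γ^k_{ij}, Γ^k_{ji} combines into a factor 2):
d^2θ/dλ^2 - (sin(2*θ)/2) (dφ/dλ)^2 = 0
d^2φ/dλ^2 + (2/tan(θ)) (dθ/dλ)(dφ/dλ) = 0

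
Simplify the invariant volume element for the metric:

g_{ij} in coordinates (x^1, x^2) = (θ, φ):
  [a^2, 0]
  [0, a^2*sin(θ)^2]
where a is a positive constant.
det(g) = a^4*sin(θ)^2
√|det(g)| = a^2*sin(θ) (taking 0 < θ < π so that |sin(θ)| = sin(θ))
Volume element: dV = a^2*sin(θ) dθ dφ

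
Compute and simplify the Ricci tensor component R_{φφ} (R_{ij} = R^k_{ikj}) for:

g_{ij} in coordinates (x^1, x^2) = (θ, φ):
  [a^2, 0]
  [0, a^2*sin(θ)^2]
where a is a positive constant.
Non-zero Christoffel symbols (Γ^k_{ij} = Γ^k_{ji}):
Γ^θ_{φ φ} = -sin(2*θ)/2
Γ^φ_{θ φ} = 1/tan(θ)
R^θ_{φ θ φ} = ∂_θ Γ^θ_{φ φ} - ∂_φ Γ^θ_{φ θ} + Γ^θ_{θ m} Γ^m_{φ φ} - Γ^θ_{φ m} Γ^m_{φ θ}
  = (-cos(2*θ)) - (0) + (0) - (-cos(θ)^2) = sin(θ)^2
R^φ_{φ φ φ} = 0 (a repeated index in an antisymmetric pair)
R_{φφ} = R^θ_{φ θ φ} + R^φ_{φ φ φ} = (sin(θ)^2) + (0) = sin(θ)^2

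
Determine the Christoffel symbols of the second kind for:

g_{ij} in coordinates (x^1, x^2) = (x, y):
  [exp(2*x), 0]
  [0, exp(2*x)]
Using Γ^k_{ij} = (1/2) g^{km} (∂_i g_{mj} + ∂_j g_{mi} - ∂_m g_{ij}); the metric is diagonal, so only the m = k term contributes.
Non-zero symbols (using the symmetry Γ^k_{ij} = Γ^k_{ji}):
Γ^x_{x x} = (1/2) g^{xx} (∂_x g_{xx} + ∂_x g_{xx} - ∂_x g_{xx}) = (1/2)(exp(-2*x))((2*exp(2*x)) + (2*exp(2*x)) - (2*exp(2*x))) = 1
Γ^x_{y y} = (1/2) g^{xx} (∂_y g_{xy} + ∂_y g_{xy} - ∂_x g_{yy}) = (1/2)(exp(-2*x))((0) + (0) - (2*exp(2*x))) = -1
Γ^y_{x y} = (1/2) g^{yy} (∂_x g_{yy} + ∂_y g_{yx} - ∂_y g_{xy}) = (1/2)(exp(-2*x))((2*exp(2*x)) + (0) - (0)) = 1
All other Christoffel symbols are zero.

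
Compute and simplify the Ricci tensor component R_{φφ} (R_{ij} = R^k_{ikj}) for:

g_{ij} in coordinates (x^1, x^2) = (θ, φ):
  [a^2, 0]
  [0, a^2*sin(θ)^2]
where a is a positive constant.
Non-zero Christoffel symbols (Γ^k_{ij} = Γ^k_{ji}):
Γ^θ_{φ φ} = -sin(2*θ)/2
Γ^φ_{θ φ} = 1/tan(θ)
R^θ_{φ θ φ} = ∂_θ Γ^θ_{φ φ} - ∂_φ Γ^θ_{φ θ} + Γ^θ_{θ m} Γ^m_{φ φ} - Γ^θ_{φ m} Γ^m_{φ θ}
  = (-cos(2*θ)) - (0) + (0) - (-cos(θ)^2) = sin(θ)^2
R^φ_{φ φ φ} = 0 (a repeated index in an antisymmetric pair)
R_{φφ} = R^θ_{φ θ φ} + R^φ_{φ φ φ} = (sin(θ)^2) + (0) = sin(θ)^2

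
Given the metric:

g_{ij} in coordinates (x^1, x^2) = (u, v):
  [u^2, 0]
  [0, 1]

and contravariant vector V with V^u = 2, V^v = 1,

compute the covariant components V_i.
V_i = g_{ij} V^j:
V_u = (u^2)(2) + (0)(1) = 2*u^2
V_v = (0)(2) + (1)(1) = 1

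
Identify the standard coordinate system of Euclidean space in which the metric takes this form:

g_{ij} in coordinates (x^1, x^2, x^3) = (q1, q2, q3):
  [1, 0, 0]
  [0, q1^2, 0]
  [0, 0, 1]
The line element ds^2 = dq1^2 + q1^2 dq2^2 + dq3^2 is dr^2 + r^2 dθ^2 + dz^2 with q1 = r, q2 = θ, q3 = z.
cylindrical coordinates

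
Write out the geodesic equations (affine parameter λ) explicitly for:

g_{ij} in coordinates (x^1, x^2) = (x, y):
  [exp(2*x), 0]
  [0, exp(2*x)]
Geodesic equation: d^2x^k/dλ^2 + Γ^k_{ij} (dx^i/dλ)(dx^j/dλ) = 0.
Non-zero Christoffel symbols:
Γ^x_{x x} = 1
Γ^x_{y y} = -1
Γ^y_{x y} = 1
Substituting (the symmetric pair Γ^k_{ij}, Γ^k_{ji} combines into a factor 2):
d^2x/dλ^2 + (dx/dλ)^2 - (dy/dλ)^2 = 0
d^2y/dλ^2 + 2 (dx/dλ)(dy/dλ) = 0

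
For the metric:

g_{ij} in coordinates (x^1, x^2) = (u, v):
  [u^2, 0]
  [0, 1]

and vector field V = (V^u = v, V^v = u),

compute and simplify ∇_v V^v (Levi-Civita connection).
Non-zero Christoffel symbols:
Γ^u_{u u} = 1/u
∇_v V^v = ∂_v V^v + Γ^v_{v j} V^j
  = (0) + (0)(v) + (0)(u)
  = 0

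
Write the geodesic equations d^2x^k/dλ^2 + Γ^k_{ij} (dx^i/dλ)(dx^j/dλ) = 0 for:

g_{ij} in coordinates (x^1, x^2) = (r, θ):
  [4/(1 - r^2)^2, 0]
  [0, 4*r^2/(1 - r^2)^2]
Geodesic equation: d^2x^k/dλ^2 + Γ^k_{ij} (dx^i/dλ)(dx^j/dλ) = 0.
Non-zero Christoffel symbols:
Γ^r_{r r} = 2*r/(1 - r^2)
Γ^r_{θ θ} = (r^3 + r)/(r^2 - 1)
Γ^θ_{r θ} = (-r^2 - 1)/(r^3 - r)
Substituting (the symmetric pair Γ^k_{ij}, Γ^k_{ji} combines into a factor 2):
d^2r/dλ^2 + (2*r/(1 - r^2)) (dr/dλ)^2 + ((r^3 + r)/(r^2 - 1)) (dθ/dλ)^2 = 0
d^2θ/dλ^2 + ((-2*r^2 - 2)/(r^3 - r)) (dr/dλ)(dθ/dλ) = 0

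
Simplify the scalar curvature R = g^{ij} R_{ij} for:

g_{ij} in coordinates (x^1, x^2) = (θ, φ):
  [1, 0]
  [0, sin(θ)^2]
Non-zero Christoffel symbols (Γ^k_{ij} = Γ^k_{ji}):
Γ^θ_{φ φ} = -sin(2*θ)/2
Γ^φ_{θ φ} = 1/tan(θ)
Ricci tensor (R_{ij} = R^k_{ikj}): R_{θθ} = 1, R_{θφ} = 0, R_{φφ} = sin(θ)^2
Inverse metric: g^{θθ} = 1, g^{φφ} = 1/sin(θ)^2
R = g^{ij} R_{ij} = (1)(1) + (1/sin(θ)^2)(sin(θ)^2) = 2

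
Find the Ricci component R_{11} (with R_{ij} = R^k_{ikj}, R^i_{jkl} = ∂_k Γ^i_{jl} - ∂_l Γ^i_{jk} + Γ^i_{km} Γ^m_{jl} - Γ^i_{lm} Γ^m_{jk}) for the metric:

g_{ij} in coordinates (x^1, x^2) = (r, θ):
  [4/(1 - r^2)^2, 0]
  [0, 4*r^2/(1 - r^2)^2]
Non-zero Christoffel symbols (Γ^k_{ij} = Γ^k_{ji}):
Γ^r_{r r} = 2*r/(1 - r^2)
Γ^r_{θ θ} = (r^3 + r)/(r^2 - 1)
Γ^θ_{r θ} = (-r^2 - 1)/(r^3 - r)
R^r_{r r r} = 0 (a repeated index in an antisymmetric pair)
R^θ_{r θ r} = ∂_θ Γ^θ_{r r} - ∂_r Γ^θ_{r θ} + Γ^θ_{θ m} Γ^m_{r r} - Γ^θ_{r m} Γ^m_{r θ}
  = (0) - ((r^4 + 4*r^2 - 1)/(r^3 - r)^2) + (2*(r^2 + 1)/(r^2 - 1)^2) - ((r^2 + 1)^2/(r^3 - r)^2) = -4/(r^2 - 1)^2
R_{rr} = R^r_{r r r} + R^θ_{r θ r} = (0) + (-4/(r^2 - 1)^2) = -4/(r^2 - 1)^2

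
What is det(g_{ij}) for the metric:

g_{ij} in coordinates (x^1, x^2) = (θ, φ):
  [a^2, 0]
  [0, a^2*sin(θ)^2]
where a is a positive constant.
For a 2×2 metric: det(g) = g_{11}·g_{22} - g_{12}·g_{21}
= (a^2)·(a^2*sin(θ)^2) - (0)·(0)
= a^4*sin(θ)^2 - 0
det(g) = a^4*sin(θ)^2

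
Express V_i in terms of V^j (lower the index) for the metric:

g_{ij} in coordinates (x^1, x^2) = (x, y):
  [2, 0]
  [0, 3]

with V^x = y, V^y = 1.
V_i = g_{ij} V^j:
V_x = (2)(y) + (0)(1) = 2*y
V_y = (0)(y) + (3)(1) = 3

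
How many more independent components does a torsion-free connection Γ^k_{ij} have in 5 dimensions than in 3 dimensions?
Independent components in n dimensions: n × n(n+1)/2 = n^2(n+1)/2.
5D: 5 × 15 = 75
3D: 3 × 6 = 18
Difference = 75 - 18 = 57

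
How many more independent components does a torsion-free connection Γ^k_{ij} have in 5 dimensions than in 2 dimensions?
Independent components in n dimensions: n × n(n+1)/2 = n^2(n+1)/2.
5D: 5 × 15 = 75
2D: 2 × 3 = 6
Difference = 75 - 6 = 69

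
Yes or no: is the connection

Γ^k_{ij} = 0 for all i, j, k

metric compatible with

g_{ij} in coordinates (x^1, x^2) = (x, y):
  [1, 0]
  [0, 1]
Using ∇_k g_{ij} = ∂_k g_{ij} - Γ^m_{ki} g_{mj} - Γ^m_{kj} g_{im}:
e.g. ∇_y g_{xx} = (0) - (0) - (0) = 0
Every component ∇_k g_{ij} vanishes: the connection is metric compatible.
Yes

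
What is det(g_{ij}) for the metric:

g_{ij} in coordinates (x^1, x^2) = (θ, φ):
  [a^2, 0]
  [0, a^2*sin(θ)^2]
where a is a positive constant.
For a 2×2 metric: det(g) = g_{11}·g_{22} - g_{12}·g_{21}
= (a^2)·(a^2*sin(θ)^2) - (0)·(0)
= a^4*sin(θ)^2 - 0
det(g) = a^4*sin(θ)^2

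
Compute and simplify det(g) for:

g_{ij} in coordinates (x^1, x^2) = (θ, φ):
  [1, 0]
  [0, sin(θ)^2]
For a 2×2 metric: det(g) = g_{11}·g_{22} - g_{12}·g_{21}
= (1)·(sin(θ)^2) - (0)·(0)
= sin(θ)^2 - 0
det(g) = sin(θ)^2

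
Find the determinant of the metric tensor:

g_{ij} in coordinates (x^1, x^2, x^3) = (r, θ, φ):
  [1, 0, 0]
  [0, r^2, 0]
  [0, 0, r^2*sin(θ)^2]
Diagonal metric: det(g) = g_{11}·g_{22}·g_{33}
= (1)·(r^2)·(r^2*sin(θ)^2)
det(g) = r^4*sin(θ)^2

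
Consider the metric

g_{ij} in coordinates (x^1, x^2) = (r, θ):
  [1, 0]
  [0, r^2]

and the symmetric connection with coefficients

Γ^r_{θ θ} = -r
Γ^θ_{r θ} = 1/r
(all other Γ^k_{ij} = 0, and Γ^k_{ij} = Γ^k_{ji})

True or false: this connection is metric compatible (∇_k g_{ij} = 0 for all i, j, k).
Using ∇_k g_{ij} = ∂_k g_{ij} - Γ^m_{ki} g_{mj} - Γ^m_{kj} g_{im}:
e.g. ∇_r g_{θθ} = (2*r) - (r) - (r) = 0
Every component ∇_k g_{ij} vanishes: the connection is metric compatible.
True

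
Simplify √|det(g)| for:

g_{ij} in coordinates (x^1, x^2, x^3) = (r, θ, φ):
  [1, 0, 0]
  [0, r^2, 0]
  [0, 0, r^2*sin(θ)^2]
det(g) = r^4*sin(θ)^2
√|det(g)| = r^2*sin(θ) (taking 0 < θ < π so that |sin(θ)| = sin(θ))
Volume element: dV = r^2*sin(θ) dr dθ dφ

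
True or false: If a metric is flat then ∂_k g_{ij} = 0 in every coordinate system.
Flatness means R^i_{jkl} = 0; the components can still vary, e.g. the flat plane in polar coordinates has g_{θθ} = r^2.
False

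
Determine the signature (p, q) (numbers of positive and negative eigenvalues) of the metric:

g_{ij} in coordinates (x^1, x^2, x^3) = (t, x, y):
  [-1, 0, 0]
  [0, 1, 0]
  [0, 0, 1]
The metric is diagonal, so its eigenvalues are the diagonal entries: -1, 1, 1 (at a generic point, where coordinate-dependent entries are positive).
2 positive, 1 negative.
(2, 1) - Lorentzian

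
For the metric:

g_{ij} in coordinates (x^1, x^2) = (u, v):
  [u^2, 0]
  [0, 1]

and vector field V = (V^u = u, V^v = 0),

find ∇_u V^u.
Non-zero Christoffel symbols:
Γ^u_{u u} = 1/u
∇_u V^u = ∂_u V^u + Γ^u_{u j} V^j
  = (1) + (1/u)(u) + (0)(0)
  = 2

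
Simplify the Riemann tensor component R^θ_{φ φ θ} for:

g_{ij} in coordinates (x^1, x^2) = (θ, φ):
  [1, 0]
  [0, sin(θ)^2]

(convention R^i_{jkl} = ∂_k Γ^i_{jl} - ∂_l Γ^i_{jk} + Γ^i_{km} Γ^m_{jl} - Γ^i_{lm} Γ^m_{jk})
Non-zero Christoffel symbols (Γ^k_{ij} = Γ^k_{ji}):
Γ^θ_{φ φ} = -sin(2*θ)/2
Γ^φ_{θ φ} = 1/tan(θ)
R^θ_{φ φ θ} = ∂_φ Γ^θ_{φ θ} - ∂_θ Γ^θ_{φ φ} + Γ^θ_{φ m} Γ^m_{φ θ} - Γ^θ_{θ m} Γ^m_{φ φ}
  = (0) - (-cos(2*θ)) + (-cos(θ)^2) - (0) = -sin(θ)^2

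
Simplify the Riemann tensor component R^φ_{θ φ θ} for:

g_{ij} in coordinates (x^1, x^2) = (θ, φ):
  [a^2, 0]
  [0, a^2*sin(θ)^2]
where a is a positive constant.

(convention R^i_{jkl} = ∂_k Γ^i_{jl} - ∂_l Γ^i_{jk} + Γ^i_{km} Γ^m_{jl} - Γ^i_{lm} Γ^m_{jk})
Non-zero Christoffel symbols (Γ^k_{ij} = Γ^k_{ji}):
Γ^θ_{φ φ} = -sin(2*θ)/2
Γ^φ_{θ φ} = 1/tan(θ)
R^φ_{θ φ θ} = ∂_φ Γ^φ_{θ θ} - ∂_θ Γ^φ_{θ φ} + Γ^φ_{φ m} Γ^m_{θ θ} - Γ^φ_{θ m} Γ^m_{θ φ}
  = (0) - (-1/sin(θ)^2) + (0) - (1/tan(θ)^2) = 1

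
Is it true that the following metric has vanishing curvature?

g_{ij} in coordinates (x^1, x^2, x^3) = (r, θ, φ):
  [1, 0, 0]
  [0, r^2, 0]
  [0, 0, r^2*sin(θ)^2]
Non-zero Christoffel symbols:
Γ^r_{θ θ} = -r
Γ^r_{φ φ} = -r*sin(θ)^2
Γ^θ_{r θ} = 1/r
Γ^θ_{φ φ} = -sin(2*θ)/2
Γ^φ_{r φ} = 1/r
Γ^φ_{θ φ} = 1/tan(θ)
Ricci tensor: R_{rr} = 0, R_{rθ} = 0, R_{rφ} = 0, R_{θθ} = 0, R_{θφ} = 0, R_{φφ} = 0
All R_{ij} vanish; in 3 dimensions the Riemann tensor is fully determined by the Ricci tensor, so R^i_{jkl} = 0: the metric is flat (curvilinear coordinates on flat space).
Yes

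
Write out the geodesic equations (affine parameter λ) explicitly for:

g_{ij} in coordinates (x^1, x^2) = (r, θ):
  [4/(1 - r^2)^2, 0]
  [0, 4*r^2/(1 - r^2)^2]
Geodesic equation: d^2x^k/dλ^2 + Γ^k_{ij} (dx^i/dλ)(dx^j/dλ) = 0.
Non-zero Christoffel symbols:
Γ^r_{r r} = 2*r/(1 - r^2)
Γ^r_{θ θ} = (r^3 + r)/(r^2 - 1)
Γ^θ_{r θ} = (-r^2 - 1)/(r^3 - r)
Substituting (the symmetric pair Γ^k_{ij}, Γ^k_{ji} combines into a factor 2):
d^2r/dλ^2 + (2*r/(1 - r^2)) (dr/dλ)^2 + ((r^3 + r)/(r^2 - 1)) (dθ/dλ)^2 = 0
d^2θ/dλ^2 + ((-2*r^2 - 2)/(r^3 - r)) (dr/dλ)(dθ/dλ) = 0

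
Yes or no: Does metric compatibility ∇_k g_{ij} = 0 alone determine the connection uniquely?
One also needs vanishing torsion; metric compatibility plus torsion-freeness singles out the Levi-Civita connection.
No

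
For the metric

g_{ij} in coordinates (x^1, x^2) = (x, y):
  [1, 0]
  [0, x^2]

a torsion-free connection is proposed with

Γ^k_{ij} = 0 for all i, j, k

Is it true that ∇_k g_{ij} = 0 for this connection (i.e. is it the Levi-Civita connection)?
Using ∇_k g_{ij} = ∂_k g_{ij} - Γ^m_{ki} g_{mj} - Γ^m_{kj} g_{im}:
∇_x g_{yy} = (2*x) - (0) - (0) = 2*x ≠ 0
So the connection is not metric compatible (it is not the Levi-Civita connection).
No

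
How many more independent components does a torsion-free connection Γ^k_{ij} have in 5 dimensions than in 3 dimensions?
Independent components in n dimensions: n × n(n+1)/2 = n^2(n+1)/2.
5D: 5 × 15 = 75
3D: 3 × 6 = 18
Difference = 75 - 18 = 57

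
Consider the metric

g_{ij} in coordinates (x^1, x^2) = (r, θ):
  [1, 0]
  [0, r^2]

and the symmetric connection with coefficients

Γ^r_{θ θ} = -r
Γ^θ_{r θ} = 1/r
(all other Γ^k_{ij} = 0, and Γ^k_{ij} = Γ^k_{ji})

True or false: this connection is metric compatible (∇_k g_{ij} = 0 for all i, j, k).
Using ∇_k g_{ij} = ∂_k g_{ij} - Γ^m_{ki} g_{mj} - Γ^m_{kj} g_{im}:
e.g. ∇_r g_{θθ} = (2*r) - (r) - (r) = 0
Every component ∇_k g_{ij} vanishes: the connection is metric compatible.
True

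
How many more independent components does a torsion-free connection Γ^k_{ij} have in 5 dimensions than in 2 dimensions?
Independent components in n dimensions: n × n(n+1)/2 = n^2(n+1)/2.
5D: 5 × 15 = 75
2D: 2 × 3 = 6
Difference = 75 - 6 = 69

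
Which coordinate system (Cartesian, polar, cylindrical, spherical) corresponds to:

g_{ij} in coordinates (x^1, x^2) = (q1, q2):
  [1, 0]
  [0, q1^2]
The line element ds^2 = dq1^2 + q1^2 dq2^2 is dr^2 + r^2 dθ^2 with q1 = r, q2 = θ.
polar coordinates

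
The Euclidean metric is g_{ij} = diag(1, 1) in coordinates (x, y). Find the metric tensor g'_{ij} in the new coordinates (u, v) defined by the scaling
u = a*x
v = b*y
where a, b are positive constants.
Invert the transformation: x = u/a, y = v/b
g'_{ij} = (∂x^k/∂x'^i)(∂x^l/∂x'^j) g_{kl}; with g_{kl} = δ_{kl} this is Σ_k (∂x^k/∂x'^i)(∂x^k/∂x'^j).
Jacobian: ∂x/∂u = 1/a, ∂x/∂v = 0, ∂y/∂u = 0, ∂y/∂v = 1/b
g'_{uu} = (1/a)(1/a) + (0)(0) = 1/a^2
g'_{uv} = (1/a)(0) + (0)(1/b) = 0
g'_{vv} = (0)(0) + (1/b)(1/b) = 1/b^2
g'_{ij} = diag(1/a^2, 1/b^2)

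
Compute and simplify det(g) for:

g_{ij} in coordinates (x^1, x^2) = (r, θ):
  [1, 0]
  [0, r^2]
For a 2×2 metric: det(g) = g_{11}·g_{22} - g_{12}·g_{21}
= (1)·(r^2) - (0)·(0)
= r^2 - 0
det(g) = r^2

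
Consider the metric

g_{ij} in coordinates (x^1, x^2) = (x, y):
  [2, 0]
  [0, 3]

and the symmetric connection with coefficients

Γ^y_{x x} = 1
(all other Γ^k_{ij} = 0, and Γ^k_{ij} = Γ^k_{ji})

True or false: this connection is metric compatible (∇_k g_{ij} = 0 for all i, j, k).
Using ∇_k g_{ij} = ∂_k g_{ij} - Γ^m_{ki} g_{mj} - Γ^m_{kj} g_{im}:
∇_x g_{xy} = (0) - (3) - (0) = -3 ≠ 0
So the connection is not metric compatible (it is not the Levi-Civita connection).
False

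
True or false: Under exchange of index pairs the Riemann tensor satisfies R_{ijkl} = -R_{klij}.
The pair-exchange symmetry has a plus sign: R_{ijkl} = +R_{klij}.
False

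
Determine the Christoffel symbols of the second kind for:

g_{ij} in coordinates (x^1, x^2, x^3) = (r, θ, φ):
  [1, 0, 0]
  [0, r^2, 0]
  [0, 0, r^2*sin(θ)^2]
Using Γ^k_{ij} = (1/2) g^{km} (∂_i g_{mj} + ∂_j g_{mi} - ∂_m g_{ij}); the metric is diagonal, so only the m = k term contributes.
Non-zero symbols (using the symmetry Γ^k_{ij} = Γ^k_{ji}):
Γ^r_{θ θ} = (1/2) g^{rr} (∂_θ g_{rθ} + ∂_θ g_{rθ} - ∂_r g_{θθ}) = (1/2)(1)((0) + (0) - (2*r)) = -r
Γ^r_{φ φ} = (1/2) g^{rr} (∂_φ g_{rφ} + ∂_φ g_{rφ} - ∂_r g_{φφ}) = (1/2)(1)((0) + (0) - (2*r*sin(θ)^2)) = -r*sin(θ)^2
Γ^θ_{r θ} = (1/2) g^{θθ} (∂_r g_{θθ} + ∂_θ g_{θr} - ∂_θ g_{rθ}) = (1/2)(1/r^2)((2*r) + (0) - (0)) = 1/r
Γ^θ_{φ φ} = (1/2) g^{θθ} (∂_φ g_{θφ} + ∂_φ g_{θφ} - ∂_θ g_{φφ}) = (1/2)(1/r^2)((0) + (0) - (r^2*sin(2*θ))) = -sin(2*θ)/2
Γ^φ_{r φ} = (1/2) g^{φφ} (∂_r g_{φφ} + ∂_φ g_{φr} - ∂_φ g_{rφ}) = (1/2)(1/(r^2*sin(θ)^2))((2*r*sin(θ)^2) + (0) - (0)) = 1/r
Γ^φ_{θ φ} = (1/2) g^{φφ} (∂_θ g_{φφ} + ∂_φ g_{φθ} - ∂_φ g_{θφ}) = (1/2)(1/(r^2*sin(θ)^2))((r^2*sin(2*θ)) + (0) - (0)) = 1/tan(θ)
All other Christoffel symbols are zero.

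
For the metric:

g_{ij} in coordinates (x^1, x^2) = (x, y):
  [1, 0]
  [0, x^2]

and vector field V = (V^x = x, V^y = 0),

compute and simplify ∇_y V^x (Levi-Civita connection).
Non-zero Christoffel symbols:
Γ^x_{y y} = -x
Γ^y_{x y} = 1/x
∇_y V^x = ∂_y V^x + Γ^x_{y j} V^j
  = (0) + (0)(x) + (-x)(0)
  = 0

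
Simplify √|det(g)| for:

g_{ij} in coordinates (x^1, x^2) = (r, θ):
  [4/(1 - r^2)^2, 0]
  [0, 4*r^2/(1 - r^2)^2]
det(g) = 16*r^2/(1 - r^2)^4
√|det(g)| = 4*r/(r^2 - 1)^2
Volume element: dV = 4*r/(r^2 - 1)^2 dr dθ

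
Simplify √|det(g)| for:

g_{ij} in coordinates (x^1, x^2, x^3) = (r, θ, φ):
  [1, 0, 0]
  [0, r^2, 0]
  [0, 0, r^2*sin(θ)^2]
det(g) = r^4*sin(θ)^2
√|det(g)| = r^2*sin(θ) (taking 0 < θ < π so that |sin(θ)| = sin(θ))
Volume element: dV = r^2*sin(θ) dr dθ dφ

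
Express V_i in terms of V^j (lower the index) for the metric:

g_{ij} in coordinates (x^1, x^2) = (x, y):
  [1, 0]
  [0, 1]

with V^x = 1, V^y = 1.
V_i = g_{ij} V^j:
V_x = (1)(1) + (0)(1) = 1
V_y = (0)(1) + (1)(1) = 1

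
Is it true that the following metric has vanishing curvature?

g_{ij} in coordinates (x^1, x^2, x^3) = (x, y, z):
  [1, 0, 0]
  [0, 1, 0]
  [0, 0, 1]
All metric components are constant, so every Christoffel symbol vanishes and R^i_{jkl} = 0.
Yes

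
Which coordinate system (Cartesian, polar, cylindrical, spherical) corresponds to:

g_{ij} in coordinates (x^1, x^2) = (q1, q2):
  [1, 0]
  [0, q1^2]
The line element ds^2 = dq1^2 + q1^2 dq2^2 is dr^2 + r^2 dθ^2 with q1 = r, q2 = θ.
polar coordinates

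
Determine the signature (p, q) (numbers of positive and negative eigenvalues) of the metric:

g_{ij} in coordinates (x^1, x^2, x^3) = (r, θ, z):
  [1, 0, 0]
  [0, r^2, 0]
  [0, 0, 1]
The metric is diagonal, so its eigenvalues are the diagonal entries: 1, r^2, 1 (at a generic point, where coordinate-dependent entries are positive).
3 positive, 0 negative.
(3, 0) - Riemannian (positive definite)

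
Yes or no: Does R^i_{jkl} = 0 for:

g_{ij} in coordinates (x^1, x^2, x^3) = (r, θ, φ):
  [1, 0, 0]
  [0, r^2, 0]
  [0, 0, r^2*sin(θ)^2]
Non-zero Christoffel symbols:
Γ^r_{θ θ} = -r
Γ^r_{φ φ} = -r*sin(θ)^2
Γ^θ_{r θ} = 1/r
Γ^θ_{φ φ} = -sin(2*θ)/2
Γ^φ_{r φ} = 1/r
Γ^φ_{θ φ} = 1/tan(θ)
Ricci tensor: R_{rr} = 0, R_{rθ} = 0, R_{rφ} = 0, R_{θθ} = 0, R_{θφ} = 0, R_{φφ} = 0
All R_{ij} vanish; in 3 dimensions the Riemann tensor is fully determined by the Ricci tensor, so R^i_{jkl} = 0: the metric is flat (curvilinear coordinates on flat space).
Yes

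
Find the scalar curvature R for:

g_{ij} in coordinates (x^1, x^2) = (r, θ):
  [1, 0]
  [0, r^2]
Non-zero Christoffel symbols (Γ^k_{ij} = Γ^k_{ji}):
Γ^r_{θ θ} = -r
Γ^θ_{r θ} = 1/r
Ricci tensor (R_{ij} = R^k_{ikj}): R_{rr} = 0, R_{rθ} = 0, R_{θθ} = 0
Inverse metric: g^{rr} = 1, g^{θθ} = 1/r^2
R = g^{ij} R_{ij} = (1)(0) + (1/r^2)(0) = 0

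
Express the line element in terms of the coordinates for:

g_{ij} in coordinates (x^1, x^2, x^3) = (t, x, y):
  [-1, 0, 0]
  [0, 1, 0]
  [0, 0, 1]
ds^2 = g_{ij} dx^i dx^j; only the non-zero components contribute.
ds^2 = -dt^2 + dx^2 + dy^2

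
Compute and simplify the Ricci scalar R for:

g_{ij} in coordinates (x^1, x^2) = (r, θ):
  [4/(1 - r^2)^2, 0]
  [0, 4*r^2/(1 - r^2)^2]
Non-zero Christoffel symbols (Γ^k_{ij} = Γ^k_{ji}):
Γ^r_{r r} = 2*r/(1 - r^2)
Γ^r_{θ θ} = (r^3 + r)/(r^2 - 1)
Γ^θ_{r θ} = (-r^2 - 1)/(r^3 - r)
Ricci tensor (R_{ij} = R^k_{ikj}): R_{rr} = -4/(r^2 - 1)^2, R_{rθ} = 0, R_{θθ} = -4*r^2/(r^2 - 1)^2
Inverse metric: g^{rr} = (1 - r^2)^2/4, g^{θθ} = (1 - r^2)^2/(4*r^2)
R = g^{ij} R_{ij} = ((1 - r^2)^2/4)(-4/(r^2 - 1)^2) + ((1 - r^2)^2/(4*r^2))(-4*r^2/(r^2 - 1)^2) = -2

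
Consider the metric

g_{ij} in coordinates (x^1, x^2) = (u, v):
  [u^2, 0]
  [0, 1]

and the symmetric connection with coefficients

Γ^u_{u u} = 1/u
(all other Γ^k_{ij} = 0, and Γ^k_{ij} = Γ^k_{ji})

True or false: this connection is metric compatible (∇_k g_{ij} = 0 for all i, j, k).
Using ∇_k g_{ij} = ∂_k g_{ij} - Γ^m_{ki} g_{mj} - Γ^m_{kj} g_{im}:
e.g. ∇_u g_{uu} = (2*u) - (u) - (u) = 0
Every component ∇_k g_{ij} vanishes: the connection is metric compatible.
True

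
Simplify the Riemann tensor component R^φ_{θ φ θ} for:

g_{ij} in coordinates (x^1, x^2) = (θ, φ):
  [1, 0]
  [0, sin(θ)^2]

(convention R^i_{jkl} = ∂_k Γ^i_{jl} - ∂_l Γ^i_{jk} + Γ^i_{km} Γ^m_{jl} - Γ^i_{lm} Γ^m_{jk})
Non-zero Christoffel symbols (Γ^k_{ij} = Γ^k_{ji}):
Γ^θ_{φ φ} = -sin(2*θ)/2
Γ^φ_{θ φ} = 1/tan(θ)
R^φ_{θ φ θ} = ∂_φ Γ^φ_{θ θ} - ∂_θ Γ^φ_{θ φ} + Γ^φ_{φ m} Γ^m_{θ θ} - Γ^φ_{θ m} Γ^m_{θ φ}
  = (0) - (-1/sin(θ)^2) + (0) - (1/tan(θ)^2) = 1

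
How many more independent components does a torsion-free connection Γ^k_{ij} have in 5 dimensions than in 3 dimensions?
Independent components in n dimensions: n × n(n+1)/2 = n^2(n+1)/2.
5D: 5 × 15 = 75
3D: 3 × 6 = 18
Difference = 75 - 18 = 57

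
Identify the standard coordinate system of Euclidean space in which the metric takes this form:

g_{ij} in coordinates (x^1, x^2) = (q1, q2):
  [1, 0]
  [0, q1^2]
The line element ds^2 = dq1^2 + q1^2 dq2^2 is dr^2 + r^2 dθ^2 with q1 = r, q2 = θ.
polar coordinates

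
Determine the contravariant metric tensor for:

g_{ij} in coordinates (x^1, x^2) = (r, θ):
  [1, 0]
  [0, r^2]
The metric is diagonal, so g^{ij} is diagonal with entries 1/g_{ii}: diag(1, 1/(r^2)).
g^{ij}:
  [1, 0]
  [0, 1/r^2]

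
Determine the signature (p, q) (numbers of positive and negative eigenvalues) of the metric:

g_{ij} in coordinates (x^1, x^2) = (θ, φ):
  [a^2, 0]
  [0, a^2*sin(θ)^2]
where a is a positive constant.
The metric is diagonal, so its eigenvalues are the diagonal entries: a^2, a^2*sin(θ)^2 (at a generic point, where coordinate-dependent entries are positive).
2 positive, 0 negative.
(2, 0) - Riemannian (positive definite)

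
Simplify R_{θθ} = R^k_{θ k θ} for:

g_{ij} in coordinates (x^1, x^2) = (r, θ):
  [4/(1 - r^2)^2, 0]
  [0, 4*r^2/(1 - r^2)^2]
Non-zero Christoffel symbols (Γ^k_{ij} = Γ^k_{ji}):
Γ^r_{r r} = 2*r/(1 - r^2)
Γ^r_{θ θ} = (r^3 + r)/(r^2 - 1)
Γ^θ_{r θ} = (-r^2 - 1)/(r^3 - r)
R^r_{θ r θ} = ∂_r Γ^r_{θ θ} - ∂_θ Γ^r_{θ r} + Γ^r_{r m} Γ^m_{θ θ} - Γ^r_{θ m} Γ^m_{θ r}
  = ((r^4 - 4*r^2 - 1)/(r^2 - 1)^2) - (0) + (-2*r^2*(r^2 + 1)/(r^2 - 1)^2) - (-(r^2 + 1)^2/(r^2 - 1)^2) = -4*r^2/(r^2 - 1)^2
R^θ_{θ θ θ} = 0 (a repeated index in an antisymmetric pair)
R_{θθ} = R^r_{θ r θ} + R^θ_{θ θ θ} = (-4*r^2/(r^2 - 1)^2) + (0) = -4*r^2/(r^2 - 1)^2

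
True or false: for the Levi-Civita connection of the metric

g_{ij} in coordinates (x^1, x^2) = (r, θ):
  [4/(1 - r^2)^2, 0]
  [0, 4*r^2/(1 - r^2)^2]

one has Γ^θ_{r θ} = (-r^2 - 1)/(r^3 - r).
Γ^θ_{r θ} = (1/2) g^{θθ} (∂_r g_{θθ} + ∂_θ g_{θr} - ∂_θ g_{rθ}) = (1/2)((1 - r^2)^2/(4*r^2))((-8*(r^3 + r)/(r^2 - 1)^3) + (0) - (0)) = (-r^2 - 1)/(r^3 - r)
This equals the proposed value (-r^2 - 1)/(r^3 - r).
True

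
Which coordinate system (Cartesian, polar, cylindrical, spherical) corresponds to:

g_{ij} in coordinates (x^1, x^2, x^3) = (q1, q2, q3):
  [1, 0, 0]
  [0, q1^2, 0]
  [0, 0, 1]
The line element ds^2 = dq1^2 + q1^2 dq2^2 + dq3^2 is dr^2 + r^2 dθ^2 + dz^2 with q1 = r, q2 = θ, q3 = z.
cylindrical coordinates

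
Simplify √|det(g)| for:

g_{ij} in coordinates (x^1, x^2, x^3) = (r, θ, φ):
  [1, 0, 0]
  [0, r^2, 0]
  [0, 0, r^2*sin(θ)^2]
det(g) = r^4*sin(θ)^2
√|det(g)| = r^2*sin(θ) (taking 0 < θ < π so that |sin(θ)| = sin(θ))
Volume element: dV = r^2*sin(θ) dr dθ dφ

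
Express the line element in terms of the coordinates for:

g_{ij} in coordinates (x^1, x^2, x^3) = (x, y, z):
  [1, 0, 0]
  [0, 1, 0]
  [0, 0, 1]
ds^2 = g_{ij} dx^i dx^j; only the non-zero components contribute.
ds^2 = dx^2 + dy^2 + dz^2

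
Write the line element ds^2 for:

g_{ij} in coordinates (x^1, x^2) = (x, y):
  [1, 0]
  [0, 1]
ds^2 = g_{ij} dx^i dx^j; only the non-zero components contribute.
ds^2 = dx^2 + dy^2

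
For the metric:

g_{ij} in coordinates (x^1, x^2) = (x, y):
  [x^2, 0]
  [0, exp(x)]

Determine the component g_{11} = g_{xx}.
With x^1 = x, x^2 = y, g_{11} = g_{xx} is the row-1, column-1 entry of the matrix.
g_{11} = x^2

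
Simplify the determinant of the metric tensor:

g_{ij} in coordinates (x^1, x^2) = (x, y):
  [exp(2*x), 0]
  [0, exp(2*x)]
For a 2×2 metric: det(g) = g_{11}·g_{22} - g_{12}·g_{21}
= (exp(2*x))·(exp(2*x)) - (0)·(0)
= exp(4*x) - 0
det(g) = exp(4*x)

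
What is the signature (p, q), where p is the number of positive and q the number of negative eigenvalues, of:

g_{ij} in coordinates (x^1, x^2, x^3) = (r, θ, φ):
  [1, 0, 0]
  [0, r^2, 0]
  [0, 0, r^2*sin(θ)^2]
The metric is diagonal, so its eigenvalues are the diagonal entries: 1, r^2, r^2*sin(θ)^2 (at a generic point, where coordinate-dependent entries are positive).
3 positive, 0 negative.
(3, 0) - Riemannian (positive definite)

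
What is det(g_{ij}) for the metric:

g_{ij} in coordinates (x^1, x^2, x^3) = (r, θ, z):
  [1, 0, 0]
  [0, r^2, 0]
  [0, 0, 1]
Diagonal metric: det(g) = g_{11}·g_{22}·g_{33}
= (1)·(r^2)·(1)
det(g) = r^2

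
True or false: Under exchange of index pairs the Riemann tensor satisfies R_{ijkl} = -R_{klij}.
The pair-exchange symmetry has a plus sign: R_{ijkl} = +R_{klij}.
False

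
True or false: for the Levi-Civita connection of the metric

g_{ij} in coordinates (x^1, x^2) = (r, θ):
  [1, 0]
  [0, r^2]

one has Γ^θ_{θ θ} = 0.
Γ^θ_{θ θ} = (1/2) g^{θθ} (∂_θ g_{θθ} + ∂_θ g_{θθ} - ∂_θ g_{θθ}) = (1/2)(1/r^2)((0) + (0) - (0)) = 0
This equals the proposed value 0.
True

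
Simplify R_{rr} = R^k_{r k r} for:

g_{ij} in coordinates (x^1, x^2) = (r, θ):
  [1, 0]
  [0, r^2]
Non-zero Christoffel symbols (Γ^k_{ij} = Γ^k_{ji}):
Γ^r_{θ θ} = -r
Γ^θ_{r θ} = 1/r
R^r_{r r r} = 0 (a repeated index in an antisymmetric pair)
R^θ_{r θ r} = ∂_θ Γ^θ_{r r} - ∂_r Γ^θ_{r θ} + Γ^θ_{θ m} Γ^m_{r r} - Γ^θ_{r m} Γ^m_{r θ}
  = (0) - (-1/r^2) + (0) - (1/r^2) = 0
R_{rr} = R^r_{r r r} + R^θ_{r θ r} = (0) + (0) = 0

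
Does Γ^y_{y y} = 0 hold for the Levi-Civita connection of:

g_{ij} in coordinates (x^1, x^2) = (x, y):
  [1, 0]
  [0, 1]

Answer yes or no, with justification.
Γ^y_{y y} = (1/2) g^{yy} (∂_y g_{yy} + ∂_y g_{yy} - ∂_y g_{yy}) = (1/2)(1)((0) + (0) - (0)) = 0
This equals the proposed value 0.
Yes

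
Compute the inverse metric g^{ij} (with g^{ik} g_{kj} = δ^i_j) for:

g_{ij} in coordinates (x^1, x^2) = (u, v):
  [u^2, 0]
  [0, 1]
The metric is diagonal, so g^{ij} is diagonal with entries 1/g_{ii}: diag(1/(u^2), 1).
g^{ij}:
  [1/u^2, 0]
  [0, 1]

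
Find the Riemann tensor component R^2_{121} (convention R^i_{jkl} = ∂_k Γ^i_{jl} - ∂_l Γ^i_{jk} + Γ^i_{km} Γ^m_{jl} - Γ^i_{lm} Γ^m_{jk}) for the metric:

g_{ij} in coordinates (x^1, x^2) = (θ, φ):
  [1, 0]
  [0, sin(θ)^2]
Non-zero Christoffel symbols (Γ^k_{ij} = Γ^k_{ji}):
Γ^θ_{φ φ} = -sin(2*θ)/2
Γ^φ_{θ φ} = 1/tan(θ)
R^φ_{θ φ θ} = ∂_φ Γ^φ_{θ θ} - ∂_θ Γ^φ_{θ φ} + Γ^φ_{φ m} Γ^m_{θ θ} - Γ^φ_{θ m} Γ^m_{θ φ}
  = (0) - (-1/sin(θ)^2) + (0) - (1/tan(θ)^2) = 1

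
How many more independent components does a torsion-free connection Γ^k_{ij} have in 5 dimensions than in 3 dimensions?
Independent components in n dimensions: n × n(n+1)/2 = n^2(n+1)/2.
5D: 5 × 15 = 75
3D: 3 × 6 = 18
Difference = 75 - 18 = 57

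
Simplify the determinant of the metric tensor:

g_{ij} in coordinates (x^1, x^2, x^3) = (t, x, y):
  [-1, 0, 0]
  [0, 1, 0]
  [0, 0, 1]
Diagonal metric: det(g) = g_{11}·g_{22}·g_{33}
= (-1)·(1)·(1)
det(g) = -1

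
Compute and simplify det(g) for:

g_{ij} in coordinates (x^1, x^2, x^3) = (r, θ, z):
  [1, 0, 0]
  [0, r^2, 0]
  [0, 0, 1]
Diagonal metric: det(g) = g_{11}·g_{22}·g_{33}
= (1)·(r^2)·(1)
det(g) = r^2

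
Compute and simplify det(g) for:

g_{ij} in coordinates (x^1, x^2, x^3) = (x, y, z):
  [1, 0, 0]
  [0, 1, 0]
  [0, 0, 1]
Diagonal metric: det(g) = g_{11}·g_{22}·g_{33}
= (1)·(1)·(1)
det(g) = 1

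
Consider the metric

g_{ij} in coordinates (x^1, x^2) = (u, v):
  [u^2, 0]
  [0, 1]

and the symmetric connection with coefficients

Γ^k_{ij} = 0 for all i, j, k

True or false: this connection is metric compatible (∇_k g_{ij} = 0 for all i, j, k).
Using ∇_k g_{ij} = ∂_k g_{ij} - Γ^m_{ki} g_{mj} - Γ^m_{kj} g_{im}:
∇_u g_{uu} = (2*u) - (0) - (0) = 2*u ≠ 0
So the connection is not metric compatible (it is not the Levi-Civita connection).
False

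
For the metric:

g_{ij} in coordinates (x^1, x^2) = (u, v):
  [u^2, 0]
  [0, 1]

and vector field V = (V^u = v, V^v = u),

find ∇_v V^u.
Non-zero Christoffel symbols:
Γ^u_{u u} = 1/u
∇_v V^u = ∂_v V^u + Γ^u_{v j} V^j
  = (1) + (0)(v) + (0)(u)
  = 1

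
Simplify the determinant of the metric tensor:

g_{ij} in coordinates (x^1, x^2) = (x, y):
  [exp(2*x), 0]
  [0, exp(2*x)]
For a 2×2 metric: det(g) = g_{11}·g_{22} - g_{12}·g_{21}
= (exp(2*x))·(exp(2*x)) - (0)·(0)
= exp(4*x) - 0
det(g) = exp(4*x)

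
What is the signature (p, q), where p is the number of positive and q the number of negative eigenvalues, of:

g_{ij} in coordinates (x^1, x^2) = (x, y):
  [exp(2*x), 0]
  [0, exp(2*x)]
The metric is diagonal, so its eigenvalues are the diagonal entries: exp(2*x), exp(2*x) (at a generic point, where coordinate-dependent entries are positive).
2 positive, 0 negative.
(2, 0) - Riemannian (positive definite)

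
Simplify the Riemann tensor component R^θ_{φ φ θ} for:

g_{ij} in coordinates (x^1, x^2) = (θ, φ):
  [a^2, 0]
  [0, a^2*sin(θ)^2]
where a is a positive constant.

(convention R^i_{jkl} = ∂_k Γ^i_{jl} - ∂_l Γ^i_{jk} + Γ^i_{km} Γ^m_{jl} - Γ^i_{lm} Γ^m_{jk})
Non-zero Christoffel symbols (Γ^k_{ij} = Γ^k_{ji}):
Γ^θ_{φ φ} = -sin(2*θ)/2
Γ^φ_{θ φ} = 1/tan(θ)
R^θ_{φ φ θ} = ∂_φ Γ^θ_{φ θ} - ∂_θ Γ^θ_{φ φ} + Γ^θ_{φ m} Γ^m_{φ θ} - Γ^θ_{θ m} Γ^m_{φ φ}
  = (0) - (-cos(2*θ)) + (-cos(θ)^2) - (0) = -sin(θ)^2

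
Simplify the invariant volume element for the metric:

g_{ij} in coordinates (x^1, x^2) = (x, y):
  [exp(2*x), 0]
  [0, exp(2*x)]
det(g) = exp(4*x)
√|det(g)| = exp(2*x)
Volume element: dV = exp(2*x) dx dy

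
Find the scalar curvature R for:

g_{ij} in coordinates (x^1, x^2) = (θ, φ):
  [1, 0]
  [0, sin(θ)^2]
Non-zero Christoffel symbols (Γ^k_{ij} = Γ^k_{ji}):
Γ^θ_{φ φ} = -sin(2*θ)/2
Γ^φ_{θ φ} = 1/tan(θ)
Ricci tensor (R_{ij} = R^k_{ikj}): R_{θθ} = 1, R_{θφ} = 0, R_{φφ} = sin(θ)^2
Inverse metric: g^{θθ} = 1, g^{φφ} = 1/sin(θ)^2
R = g^{ij} R_{ij} = (1)(1) + (1/sin(θ)^2)(sin(θ)^2) = 2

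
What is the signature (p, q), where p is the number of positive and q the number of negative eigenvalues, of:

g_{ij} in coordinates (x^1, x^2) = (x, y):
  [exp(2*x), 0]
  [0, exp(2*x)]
The metric is diagonal, so its eigenvalues are the diagonal entries: exp(2*x), exp(2*x) (at a generic point, where coordinate-dependent entries are positive).
2 positive, 0 negative.
(2, 0) - Riemannian (positive definite)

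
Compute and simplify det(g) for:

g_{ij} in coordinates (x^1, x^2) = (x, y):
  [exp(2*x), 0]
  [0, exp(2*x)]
For a 2×2 metric: det(g) = g_{11}·g_{22} - g_{12}·g_{21}
= (exp(2*x))·(exp(2*x)) - (0)·(0)
= exp(4*x) - 0
det(g) = exp(4*x)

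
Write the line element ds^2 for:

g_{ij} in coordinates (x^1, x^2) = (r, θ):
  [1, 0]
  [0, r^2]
ds^2 = g_{ij} dx^i dx^j; only the non-zero components contribute.
ds^2 = dr^2 + r^2 dθ^2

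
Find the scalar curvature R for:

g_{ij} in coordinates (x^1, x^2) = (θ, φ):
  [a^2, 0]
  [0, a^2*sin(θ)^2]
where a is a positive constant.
Non-zero Christoffel symbols (Γ^k_{ij} = Γ^k_{ji}):
Γ^θ_{φ φ} = -sin(2*θ)/2
Γ^φ_{θ φ} = 1/tan(θ)
Ricci tensor (R_{ij} = R^k_{ikj}): R_{θθ} = 1, R_{θφ} = 0, R_{φφ} = sin(θ)^2
Inverse metric: g^{θθ} = 1/a^2, g^{φφ} = 1/(a^2*sin(θ)^2)
R = g^{ij} R_{ij} = (1/a^2)(1) + (1/(a^2*sin(θ)^2))(sin(θ)^2) = 2/a^2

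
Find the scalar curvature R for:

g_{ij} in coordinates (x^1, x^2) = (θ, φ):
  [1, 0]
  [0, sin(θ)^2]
Non-zero Christoffel symbols (Γ^k_{ij} = Γ^k_{ji}):
Γ^θ_{φ φ} = -sin(2*θ)/2
Γ^φ_{θ φ} = 1/tan(θ)
Ricci tensor (R_{ij} = R^k_{ikj}): R_{θθ} = 1, R_{θφ} = 0, R_{φφ} = sin(θ)^2
Inverse metric: g^{θθ} = 1, g^{φφ} = 1/sin(θ)^2
R = g^{ij} R_{ij} = (1)(1) + (1/sin(θ)^2)(sin(θ)^2) = 2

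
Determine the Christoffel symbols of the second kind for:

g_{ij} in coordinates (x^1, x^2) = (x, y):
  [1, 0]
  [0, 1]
Using Γ^k_{ij} = (1/2) g^{km} (∂_i g_{mj} + ∂_j g_{mi} - ∂_m g_{ij}); the metric is diagonal, so only the m = k term contributes.
Every metric component is constant, so all ∂_m g_{ij} = 0 and every Christoffel symbol vanishes.
All Christoffel symbols are zero.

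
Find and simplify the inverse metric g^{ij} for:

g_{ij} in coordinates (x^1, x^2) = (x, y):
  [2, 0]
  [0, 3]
The metric is diagonal, so g^{ij} is diagonal with entries 1/g_{ii}: diag(1/2, 1/3).
g^{ij}:
  [1/2, 0]
  [0, 1/3]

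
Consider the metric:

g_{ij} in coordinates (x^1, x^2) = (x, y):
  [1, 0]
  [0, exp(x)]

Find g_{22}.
With x^1 = x, x^2 = y, g_{22} = g_{yy} is the row-2, column-2 entry of the matrix.
g_{22} = exp(x)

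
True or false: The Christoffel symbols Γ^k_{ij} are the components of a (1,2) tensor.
Under a change of coordinates Γ picks up an inhomogeneous term ∂²x/∂x'∂x'; e.g. Γ = 0 in Cartesian coordinates but Γ^r_{θθ} = -r in polar coordinates on the same flat plane.
False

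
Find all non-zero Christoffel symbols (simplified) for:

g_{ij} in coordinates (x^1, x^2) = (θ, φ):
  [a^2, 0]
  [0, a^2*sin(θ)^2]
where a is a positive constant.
Using Γ^k_{ij} = (1/2) g^{km} (∂_i g_{mj} + ∂_j g_{mi} - ∂_m g_{ij}); the metric is diagonal, so only the m = k term contributes.
Non-zero symbols (using the symmetry Γ^k_{ij} = Γ^k_{ji}):
Γ^θ_{φ φ} = (1/2) g^{θθ} (∂_φ g_{θφ} + ∂_φ g_{θφ} - ∂_θ g_{φφ}) = (1/2)(1/a^2)((0) + (0) - (a^2*sin(2*θ))) = -sin(2*θ)/2
Γ^φ_{θ φ} = (1/2) g^{φφ} (∂_θ g_{φφ} + ∂_φ g_{φθ} - ∂_φ g_{θφ}) = (1/2)(1/(a^2*sin(θ)^2))((a^2*sin(2*θ)) + (0) - (0)) = 1/tan(θ)
All other Christoffel symbols are zero.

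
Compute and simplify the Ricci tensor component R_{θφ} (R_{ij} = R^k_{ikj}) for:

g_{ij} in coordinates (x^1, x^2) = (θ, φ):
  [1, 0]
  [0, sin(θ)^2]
Non-zero Christoffel symbols (Γ^k_{ij} = Γ^k_{ji}):
Γ^θ_{φ φ} = -sin(2*θ)/2
Γ^φ_{θ φ} = 1/tan(θ)
R^θ_{θ θ φ} = 0 (a repeated index in an antisymmetric pair)
R^φ_{θ φ φ} = 0 (a repeated index in an antisymmetric pair)
R_{θφ} = R^θ_{θ θ φ} + R^φ_{θ φ φ} = (0) + (0) = 0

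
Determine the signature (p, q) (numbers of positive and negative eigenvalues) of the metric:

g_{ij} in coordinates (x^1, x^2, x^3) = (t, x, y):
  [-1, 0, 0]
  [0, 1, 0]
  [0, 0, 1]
The metric is diagonal, so its eigenvalues are the diagonal entries: -1, 1, 1 (at a generic point, where coordinate-dependent entries are positive).
2 positive, 1 negative.
(2, 1) - Lorentzian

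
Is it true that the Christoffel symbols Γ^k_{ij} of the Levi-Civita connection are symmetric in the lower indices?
The Levi-Civita connection is torsion-free, which is exactly Γ^k_{ij} = Γ^k_{ji}.
Yes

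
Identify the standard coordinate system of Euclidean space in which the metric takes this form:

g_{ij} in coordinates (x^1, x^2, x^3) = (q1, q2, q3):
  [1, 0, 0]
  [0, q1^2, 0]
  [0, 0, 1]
The line element ds^2 = dq1^2 + q1^2 dq2^2 + dq3^2 is dr^2 + r^2 dθ^2 + dz^2 with q1 = r, q2 = θ, q3 = z.
cylindrical coordinates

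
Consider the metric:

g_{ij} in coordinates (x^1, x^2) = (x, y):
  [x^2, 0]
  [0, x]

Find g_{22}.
With x^1 = x, x^2 = y, g_{22} = g_{yy} is the row-2, column-2 entry of the matrix.
g_{22} = x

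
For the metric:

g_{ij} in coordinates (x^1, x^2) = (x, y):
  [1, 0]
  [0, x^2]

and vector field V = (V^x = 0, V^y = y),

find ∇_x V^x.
Non-zero Christoffel symbols:
Γ^x_{y y} = -x
Γ^y_{x y} = 1/x
∇_x V^x = ∂_x V^x + Γ^x_{x j} V^j
  = (0) + (0)(0) + (0)(y)
  = 0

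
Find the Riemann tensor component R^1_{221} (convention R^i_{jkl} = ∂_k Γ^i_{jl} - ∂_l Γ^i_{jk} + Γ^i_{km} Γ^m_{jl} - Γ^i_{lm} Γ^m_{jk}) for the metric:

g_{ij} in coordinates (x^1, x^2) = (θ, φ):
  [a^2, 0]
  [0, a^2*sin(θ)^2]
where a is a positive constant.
Non-zero Christoffel symbols (Γ^k_{ij} = Γ^k_{ji}):
Γ^θ_{φ φ} = -sin(2*θ)/2
Γ^φ_{θ φ} = 1/tan(θ)
R^θ_{φ φ θ} = ∂_φ Γ^θ_{φ θ} - ∂_θ Γ^θ_{φ φ} + Γ^θ_{φ m} Γ^m_{φ θ} - Γ^θ_{θ m} Γ^m_{φ φ}
  = (0) - (-cos(2*θ)) + (-cos(θ)^2) - (0) = -sin(θ)^2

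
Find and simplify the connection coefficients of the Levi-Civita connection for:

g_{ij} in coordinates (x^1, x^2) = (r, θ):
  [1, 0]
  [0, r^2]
Using Γ^k_{ij} = (1/2) g^{km} (∂_i g_{mj} + ∂_j g_{mi} - ∂_m g_{ij}); the metric is diagonal, so only the m = k term contributes.
Non-zero symbols (using the symmetry Γ^k_{ij} = Γ^k_{ji}):
Γ^r_{θ θ} = (1/2) g^{rr} (∂_θ g_{rθ} + ∂_θ g_{rθ} - ∂_r g_{θθ}) = (1/2)(1)((0) + (0) - (2*r)) = -r
Γ^θ_{r θ} = (1/2) g^{θθ} (∂_r g_{θθ} + ∂_θ g_{θr} - ∂_θ g_{rθ}) = (1/2)(1/r^2)((2*r) + (0) - (0)) = 1/r
All other Christoffel symbols are zero.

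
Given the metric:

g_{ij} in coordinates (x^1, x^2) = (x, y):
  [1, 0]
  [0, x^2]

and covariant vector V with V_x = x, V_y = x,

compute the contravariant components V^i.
Inverse metric (diagonal): g^{xx} = 1, g^{yy} = 1/x^2
V^i = g^{ij} V_j:
V^x = (1)(x) + (0)(x) = x
V^y = (0)(x) + (1/x^2)(x) = 1/x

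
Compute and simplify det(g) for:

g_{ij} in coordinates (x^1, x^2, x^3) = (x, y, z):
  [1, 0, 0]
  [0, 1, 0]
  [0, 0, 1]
Diagonal metric: det(g) = g_{11}·g_{22}·g_{33}
= (1)·(1)·(1)
det(g) = 1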